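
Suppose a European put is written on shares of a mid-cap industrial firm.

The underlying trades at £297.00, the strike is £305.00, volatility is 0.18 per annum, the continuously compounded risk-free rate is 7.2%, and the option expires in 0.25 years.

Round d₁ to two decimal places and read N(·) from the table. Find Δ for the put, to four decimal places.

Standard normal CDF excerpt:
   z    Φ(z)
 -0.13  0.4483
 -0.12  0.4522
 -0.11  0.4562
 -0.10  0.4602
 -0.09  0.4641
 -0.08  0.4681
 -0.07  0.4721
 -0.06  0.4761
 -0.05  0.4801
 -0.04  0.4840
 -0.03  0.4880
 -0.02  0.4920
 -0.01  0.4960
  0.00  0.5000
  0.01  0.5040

-0.5199

T = 0.25;  σ√T = 0.0900
d₁ = [ln(297/305) + (0.072 + 0.18²/2)·0.25] / 0.0900 = [-0.0266 + 0.0221] / 0.0900 = -0.0503 ⇒ -0.05
N(d₁) = N(-0.05) = 0.4801
Δ_put = N(d₁) − 1 = 0.4801 − 1 = -0.5199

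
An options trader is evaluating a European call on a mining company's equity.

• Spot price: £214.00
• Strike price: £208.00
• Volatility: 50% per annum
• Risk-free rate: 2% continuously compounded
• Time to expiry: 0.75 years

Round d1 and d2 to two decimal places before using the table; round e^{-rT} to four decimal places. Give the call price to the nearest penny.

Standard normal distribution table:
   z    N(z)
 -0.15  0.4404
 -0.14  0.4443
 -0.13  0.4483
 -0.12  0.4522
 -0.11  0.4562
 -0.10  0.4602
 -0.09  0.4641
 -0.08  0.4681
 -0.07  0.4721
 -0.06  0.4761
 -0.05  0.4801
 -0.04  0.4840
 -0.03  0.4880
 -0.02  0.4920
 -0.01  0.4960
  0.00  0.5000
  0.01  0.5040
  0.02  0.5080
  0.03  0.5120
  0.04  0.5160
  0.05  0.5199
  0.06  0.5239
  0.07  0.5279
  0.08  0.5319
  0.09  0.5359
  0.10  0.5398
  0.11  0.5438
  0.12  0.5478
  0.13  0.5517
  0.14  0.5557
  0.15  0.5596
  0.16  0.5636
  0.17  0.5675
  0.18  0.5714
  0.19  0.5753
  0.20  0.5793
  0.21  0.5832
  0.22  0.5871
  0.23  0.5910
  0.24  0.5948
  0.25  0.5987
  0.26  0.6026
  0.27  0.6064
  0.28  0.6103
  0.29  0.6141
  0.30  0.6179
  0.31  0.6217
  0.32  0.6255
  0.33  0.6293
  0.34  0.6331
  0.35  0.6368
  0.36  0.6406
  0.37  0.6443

£41.20

σ√T = 0.5·√0.75 = 0.4330
d₁ = [ln(214/208) + (0.02 + ½·0.5²)·0.75] / (σ√T) = (0.0284 + 0.1087) / 0.4330 = 0.3168 which rounds to 0.32
d₂ = 0.3168 − 0.4330 = -0.1162 which rounds to -0.12
exp(−rT) = exp(−0.02·0.75) = 0.9851
N(d₁) = N(0.32) = 0.6255;  N(d₂) = N(-0.12) = 0.4522
C = 214·0.6255 − 208·0.9851·0.4522 = 133.8570 − 92.6561 = 41.2009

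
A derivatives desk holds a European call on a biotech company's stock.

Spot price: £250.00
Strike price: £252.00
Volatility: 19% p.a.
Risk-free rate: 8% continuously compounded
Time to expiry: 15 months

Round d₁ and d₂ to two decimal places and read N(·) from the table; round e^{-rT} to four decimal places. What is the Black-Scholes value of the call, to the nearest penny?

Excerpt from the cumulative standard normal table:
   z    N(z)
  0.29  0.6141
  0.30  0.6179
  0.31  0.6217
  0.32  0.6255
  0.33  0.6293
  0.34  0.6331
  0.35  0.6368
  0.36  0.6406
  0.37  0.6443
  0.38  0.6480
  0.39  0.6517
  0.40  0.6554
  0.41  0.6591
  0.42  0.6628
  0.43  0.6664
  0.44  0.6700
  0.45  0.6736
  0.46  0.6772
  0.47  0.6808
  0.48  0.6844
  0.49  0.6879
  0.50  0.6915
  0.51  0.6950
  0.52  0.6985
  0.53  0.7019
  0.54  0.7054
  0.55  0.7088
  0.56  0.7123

£32.86

T = 1.25;  σ√T = 0.2124
ln(S/K) + (r + σ²/2)T = ln(250/252) + (0.08 + 0.19²/2)·1.25 = -0.0080 + 0.1226 = 0.1146
d₁ = 0.1146 / 0.2124 = 0.5395 ⇒ 0.54
d₂ = d₁ − σ√T = 0.5395 − 0.2124 = 0.3270 ⇒ 0.33
e^(−rT) = e^(−0.08·1.25) = 0.9048
N(d₁) = N(0.54) = 0.7054;  N(d₂) = N(0.33) = 0.6293
C = 250·0.7054 − 252·0.9048·0.6293 = 176.3500 − 143.4864 = 32.8636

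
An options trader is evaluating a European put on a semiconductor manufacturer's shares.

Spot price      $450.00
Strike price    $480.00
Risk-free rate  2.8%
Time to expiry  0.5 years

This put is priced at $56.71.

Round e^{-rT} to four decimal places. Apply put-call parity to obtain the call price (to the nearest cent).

$33.38

e^(−rT) = e^(−0.028·0.5) = 0.9861
Put-call parity: C − P = S − K·e^(−rT) = 450 − 480·0.9861 = 450 − 473.3280 = -23.3280
C = P + (C − P) = 56.71 + (-23.3280) = 33.3820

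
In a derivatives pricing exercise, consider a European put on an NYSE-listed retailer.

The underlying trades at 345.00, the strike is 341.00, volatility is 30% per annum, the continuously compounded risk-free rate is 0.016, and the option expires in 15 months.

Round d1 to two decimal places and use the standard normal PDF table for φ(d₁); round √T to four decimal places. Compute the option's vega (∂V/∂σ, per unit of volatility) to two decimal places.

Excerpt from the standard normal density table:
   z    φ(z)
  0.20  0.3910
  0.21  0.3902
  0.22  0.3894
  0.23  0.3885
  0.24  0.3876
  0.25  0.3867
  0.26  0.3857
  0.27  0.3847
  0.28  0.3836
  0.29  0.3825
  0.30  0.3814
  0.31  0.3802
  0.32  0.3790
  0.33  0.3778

T = 1.25;  σ√T = 0.3354
d₁ = [ln(345/341) + (0.016 + 0.3²/2)·1.25] / 0.3354 = [0.0117 + 0.0762] / 0.3354 = 0.2621 ⇒ 0.26
√T = √1.25 = 1.1180
φ(d₁) = φ(0.26) = 0.3857
vega = S·φ(d₁)·√T = 345·0.3857·1.1180 = 148.7683

148.77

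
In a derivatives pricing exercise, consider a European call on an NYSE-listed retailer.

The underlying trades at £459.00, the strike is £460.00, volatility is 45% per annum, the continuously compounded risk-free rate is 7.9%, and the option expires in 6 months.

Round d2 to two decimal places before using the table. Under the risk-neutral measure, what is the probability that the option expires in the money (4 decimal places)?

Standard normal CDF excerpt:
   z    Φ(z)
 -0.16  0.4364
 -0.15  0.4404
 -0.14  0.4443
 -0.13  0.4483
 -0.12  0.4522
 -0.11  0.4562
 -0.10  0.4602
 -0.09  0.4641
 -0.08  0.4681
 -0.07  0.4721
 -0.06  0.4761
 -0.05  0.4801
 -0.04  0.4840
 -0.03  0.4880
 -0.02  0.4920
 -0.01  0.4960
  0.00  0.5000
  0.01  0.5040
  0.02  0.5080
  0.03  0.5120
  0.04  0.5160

0.4840

σ√T = 0.45 × 0.7071 = 0.3182
d₁ = [ln(459/460) + (0.079 + ½·0.45²)·0.5] / (σ√T) = (-0.0022 + 0.0901) / 0.3182 = 0.2764 → 0.28
d₂ = 0.2764 − 0.3182 = -0.0418 → -0.04
Pr(exercise) under Q = N(d₂) = 0.4840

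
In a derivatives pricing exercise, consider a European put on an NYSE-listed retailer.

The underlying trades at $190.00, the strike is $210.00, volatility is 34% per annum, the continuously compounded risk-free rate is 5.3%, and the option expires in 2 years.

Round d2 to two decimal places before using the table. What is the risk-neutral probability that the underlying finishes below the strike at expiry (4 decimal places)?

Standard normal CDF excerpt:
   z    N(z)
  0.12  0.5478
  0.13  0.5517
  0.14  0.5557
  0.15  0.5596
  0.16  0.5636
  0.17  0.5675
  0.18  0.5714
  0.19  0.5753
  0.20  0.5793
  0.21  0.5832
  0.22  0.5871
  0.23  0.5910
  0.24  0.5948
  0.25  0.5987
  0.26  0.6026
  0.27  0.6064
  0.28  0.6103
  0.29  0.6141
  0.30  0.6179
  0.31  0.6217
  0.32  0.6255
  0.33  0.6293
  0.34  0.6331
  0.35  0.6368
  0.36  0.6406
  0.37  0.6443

0.5910

σ√T = 0.34 × 1.4142 = 0.4808
d₁ = [ln(190/210) + (0.053 + 0.34²/2)·2] / 0.4808 = [-0.1001 + 0.2216] / 0.4808 = 0.2527 → 0.25
d₂ = d₁ − σ√T = 0.2527 − 0.4808 = -0.2281 → -0.23
Risk-neutral Pr[S_T < K] = N(−d₂) = N(0.23) = 0.5910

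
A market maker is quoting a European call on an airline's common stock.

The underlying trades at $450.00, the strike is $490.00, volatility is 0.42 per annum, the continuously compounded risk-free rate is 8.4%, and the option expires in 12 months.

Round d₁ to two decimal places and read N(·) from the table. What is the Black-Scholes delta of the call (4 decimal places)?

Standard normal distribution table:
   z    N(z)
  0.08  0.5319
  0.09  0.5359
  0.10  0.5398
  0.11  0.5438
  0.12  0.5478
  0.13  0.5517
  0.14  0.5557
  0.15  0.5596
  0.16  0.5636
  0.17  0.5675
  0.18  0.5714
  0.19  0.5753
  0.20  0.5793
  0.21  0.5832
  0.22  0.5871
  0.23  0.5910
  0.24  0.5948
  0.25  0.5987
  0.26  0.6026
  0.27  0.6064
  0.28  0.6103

σ√T = 0.42 × 1.0000 = 0.4200
ln(S/K) + (r + σ²/2)T = ln(450/490) + (0.084 + 0.42²/2)·1 = -0.0852 + 0.1722 = 0.0870
d₁ = 0.0870 / 0.4200 = 0.2072 → 0.21
N(d₁) = N(0.21) = 0.5832
Δ_call = N(d₁) = 0.5832

0.5832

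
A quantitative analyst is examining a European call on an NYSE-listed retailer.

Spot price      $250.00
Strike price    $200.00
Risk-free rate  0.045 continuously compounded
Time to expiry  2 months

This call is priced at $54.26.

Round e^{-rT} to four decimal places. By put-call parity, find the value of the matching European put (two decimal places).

$2.76

exp(−rT) = exp(−0.045·0.1667) = 0.9925
Put-call parity: C − P = S − K·e^(−rT) = 250 − 200·0.9925 = 250 − 198.5000 = 51.5000
P = C − (C − P) = 54.26 − (51.5000) = 2.7600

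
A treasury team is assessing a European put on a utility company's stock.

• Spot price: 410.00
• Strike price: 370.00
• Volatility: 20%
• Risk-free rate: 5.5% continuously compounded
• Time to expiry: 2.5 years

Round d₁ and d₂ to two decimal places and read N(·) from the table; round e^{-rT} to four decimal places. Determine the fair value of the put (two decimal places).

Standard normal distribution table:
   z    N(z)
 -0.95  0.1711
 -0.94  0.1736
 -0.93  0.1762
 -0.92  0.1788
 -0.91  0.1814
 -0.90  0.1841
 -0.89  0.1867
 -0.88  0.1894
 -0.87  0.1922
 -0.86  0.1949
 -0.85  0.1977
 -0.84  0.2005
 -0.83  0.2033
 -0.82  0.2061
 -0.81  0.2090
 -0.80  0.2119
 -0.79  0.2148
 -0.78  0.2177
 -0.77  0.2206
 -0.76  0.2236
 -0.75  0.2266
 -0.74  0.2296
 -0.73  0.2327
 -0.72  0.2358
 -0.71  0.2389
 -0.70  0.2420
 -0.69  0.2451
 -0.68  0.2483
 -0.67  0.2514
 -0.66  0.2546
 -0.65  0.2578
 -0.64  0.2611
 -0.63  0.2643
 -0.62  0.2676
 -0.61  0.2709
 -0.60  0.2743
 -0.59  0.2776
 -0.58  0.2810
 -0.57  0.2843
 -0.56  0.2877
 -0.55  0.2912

σ√T = 0.2·√2.5 = 0.3162
d₁ = [ln(410/370) + (0.055 + 0.2²/2)·2.5] / 0.3162 = [0.1027 + 0.1875] / 0.3162 = 0.9175 ⇒ 0.92
d₂ = d₁ − σ√T = 0.9175 − 0.3162 = 0.6013 ⇒ 0.60
e^(−rT) = e^(−0.055·2.5) = 0.8715
N(−d₂) = N(-0.60) = 0.2743;  N(−d₁) = N(-0.92) = 0.1788
P = 370·0.8715·0.2743 − 410·0.1788 = 88.4494 − 73.3080 = 15.1414

15.14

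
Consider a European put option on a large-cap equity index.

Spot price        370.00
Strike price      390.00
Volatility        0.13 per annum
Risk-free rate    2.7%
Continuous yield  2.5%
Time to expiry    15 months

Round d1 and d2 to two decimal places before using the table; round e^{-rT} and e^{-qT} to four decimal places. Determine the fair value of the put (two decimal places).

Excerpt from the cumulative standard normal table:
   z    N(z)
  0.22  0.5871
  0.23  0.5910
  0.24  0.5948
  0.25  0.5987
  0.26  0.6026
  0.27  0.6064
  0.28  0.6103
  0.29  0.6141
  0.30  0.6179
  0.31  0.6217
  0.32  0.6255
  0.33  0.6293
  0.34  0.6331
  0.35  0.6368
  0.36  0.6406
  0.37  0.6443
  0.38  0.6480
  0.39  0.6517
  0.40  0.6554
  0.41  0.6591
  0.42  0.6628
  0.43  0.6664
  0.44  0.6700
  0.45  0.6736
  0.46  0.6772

32.45

σ√T = 0.13 × 1.1180 = 0.1453
d₁ = [ln(370/390) + (0.027 − 0.025 + ½·0.13²)·1.25] / (σ√T) = (-0.0526 + 0.0131) / 0.1453 = -0.2723 ⇒ -0.27
d₂ = -0.2723 − 0.1453 = -0.4177 ⇒ -0.42
e^(−qT) = e^(−0.025·1.25) = 0.9692;  e^(−rT) = e^(−0.027·1.25) = 0.9668
N(−d₂) = N(0.42) = 0.6628;  N(−d₁) = N(0.27) = 0.6064
P = 390·0.9668·0.6628 − 370·0.9692·0.6064 = 249.9101 − 217.4575 = 32.4526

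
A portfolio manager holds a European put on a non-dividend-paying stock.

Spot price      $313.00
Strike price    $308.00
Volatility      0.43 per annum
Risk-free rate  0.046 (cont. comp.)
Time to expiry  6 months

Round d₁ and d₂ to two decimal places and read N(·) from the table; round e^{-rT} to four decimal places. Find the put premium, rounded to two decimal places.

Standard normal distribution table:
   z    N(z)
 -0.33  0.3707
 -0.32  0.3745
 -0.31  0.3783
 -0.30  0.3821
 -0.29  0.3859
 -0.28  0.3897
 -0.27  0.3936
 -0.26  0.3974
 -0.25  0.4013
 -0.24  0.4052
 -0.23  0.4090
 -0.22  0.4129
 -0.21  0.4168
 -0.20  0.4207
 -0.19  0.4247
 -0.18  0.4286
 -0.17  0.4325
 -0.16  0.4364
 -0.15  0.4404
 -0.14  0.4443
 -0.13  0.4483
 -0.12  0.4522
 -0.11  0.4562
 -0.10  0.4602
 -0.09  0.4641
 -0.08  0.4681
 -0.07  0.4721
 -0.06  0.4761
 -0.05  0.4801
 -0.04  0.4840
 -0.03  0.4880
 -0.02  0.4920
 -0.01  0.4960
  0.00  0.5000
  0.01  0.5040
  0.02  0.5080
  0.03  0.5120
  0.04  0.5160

σ√T = 0.43 × 0.7071 = 0.3041
d₁ = [ln(313/308) + (0.046 + 0.43²/2)·0.5] / 0.3041 = [0.0161 + 0.0692] / 0.3041 = 0.2806 which rounds to 0.28
d₂ = d₁ − σ√T = 0.2806 − 0.3041 = -0.0234 which rounds to -0.02
exp(−rT) = exp(−0.046·0.5) = 0.9773
P = 308·0.9773·N(0.02) − 313·N(-0.28) = 308·0.9773·0.5080 − 313·0.3897 = 152.9123 − 121.9761 = 30.9362

$30.94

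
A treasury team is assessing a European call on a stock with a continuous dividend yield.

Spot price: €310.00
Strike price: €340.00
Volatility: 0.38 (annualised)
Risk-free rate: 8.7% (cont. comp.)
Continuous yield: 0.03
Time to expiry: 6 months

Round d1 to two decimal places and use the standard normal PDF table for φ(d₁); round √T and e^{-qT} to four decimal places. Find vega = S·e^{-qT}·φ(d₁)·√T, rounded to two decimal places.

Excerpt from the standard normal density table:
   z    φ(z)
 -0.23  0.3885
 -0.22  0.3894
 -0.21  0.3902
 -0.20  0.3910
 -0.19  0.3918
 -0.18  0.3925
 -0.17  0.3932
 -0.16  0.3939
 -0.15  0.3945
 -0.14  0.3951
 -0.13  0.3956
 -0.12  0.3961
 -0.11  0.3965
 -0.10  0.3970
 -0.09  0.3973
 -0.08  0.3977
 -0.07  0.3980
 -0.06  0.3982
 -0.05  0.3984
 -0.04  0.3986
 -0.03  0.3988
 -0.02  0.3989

85.73

σ√T = 0.38 × 0.7071 = 0.2687
ln(S/K) + (r − q + σ²/2)T = ln(310/340) + (0.087 − 0.03 + 0.38²/2)·0.5 = -0.0924 + 0.0646 = -0.0278
d₁ = -0.0278 / 0.2687 = -0.1034 ⇒ -0.10
√T = √0.5 = 0.7071
φ(d₁) = φ(-0.10) = 0.3970
exp(−qT) = exp(−0.03·0.5) = 0.9851
vega = S·exp(−qT)·φ(d₁)·√T = 310·0.9851·0.3970·0.7071 = 85.7262
(Call and put vega coincide under Black-Scholes.)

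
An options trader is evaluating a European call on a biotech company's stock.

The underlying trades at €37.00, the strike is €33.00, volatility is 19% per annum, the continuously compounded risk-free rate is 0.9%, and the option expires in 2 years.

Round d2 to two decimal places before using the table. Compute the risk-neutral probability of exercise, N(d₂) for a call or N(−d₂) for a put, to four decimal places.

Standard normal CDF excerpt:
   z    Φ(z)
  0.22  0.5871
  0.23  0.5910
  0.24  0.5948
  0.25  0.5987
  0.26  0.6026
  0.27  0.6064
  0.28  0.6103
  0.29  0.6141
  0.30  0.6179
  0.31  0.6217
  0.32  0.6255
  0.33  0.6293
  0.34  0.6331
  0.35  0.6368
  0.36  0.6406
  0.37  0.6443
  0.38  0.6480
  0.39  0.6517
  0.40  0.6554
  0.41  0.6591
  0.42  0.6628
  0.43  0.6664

0.6406

T = 2;  σ√T = 0.2687
d₁ = [ln(37/33) + (0.009 + 0.19²/2)·2] / 0.2687 = [0.1144 + 0.0541] / 0.2687 = 0.6271 ⇒ 0.63
d₂ = d₁ − σ√T = 0.6271 − 0.2687 = 0.3584 ⇒ 0.36
Risk-neutral Pr[S_T > K] = N(d₂) = N(0.36) = 0.6406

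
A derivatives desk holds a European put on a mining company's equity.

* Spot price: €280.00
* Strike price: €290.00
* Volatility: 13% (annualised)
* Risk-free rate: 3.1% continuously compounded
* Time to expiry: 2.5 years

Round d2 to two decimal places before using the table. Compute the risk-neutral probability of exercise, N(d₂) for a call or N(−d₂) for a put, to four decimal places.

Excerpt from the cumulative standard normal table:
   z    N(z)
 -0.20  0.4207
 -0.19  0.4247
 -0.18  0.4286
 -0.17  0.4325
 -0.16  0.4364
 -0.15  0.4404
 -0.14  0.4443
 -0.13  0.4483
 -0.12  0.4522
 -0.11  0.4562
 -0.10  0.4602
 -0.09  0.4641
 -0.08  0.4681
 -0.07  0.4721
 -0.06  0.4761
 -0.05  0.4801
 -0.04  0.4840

σ√T = 0.13 × 1.5811 = 0.2055
d₁ = [ln(280/290) + (0.031 + ½·0.13²)·2.5] / (σ√T) = (-0.0351 + 0.0986) / 0.2055 = 0.3091 ≈ 0.31
d₂ = 0.3091 − 0.2055 = 0.1035 ≈ 0.10
Pr(exercise) under Q = N(−d₂) = N(-0.10) = 0.4602

0.4602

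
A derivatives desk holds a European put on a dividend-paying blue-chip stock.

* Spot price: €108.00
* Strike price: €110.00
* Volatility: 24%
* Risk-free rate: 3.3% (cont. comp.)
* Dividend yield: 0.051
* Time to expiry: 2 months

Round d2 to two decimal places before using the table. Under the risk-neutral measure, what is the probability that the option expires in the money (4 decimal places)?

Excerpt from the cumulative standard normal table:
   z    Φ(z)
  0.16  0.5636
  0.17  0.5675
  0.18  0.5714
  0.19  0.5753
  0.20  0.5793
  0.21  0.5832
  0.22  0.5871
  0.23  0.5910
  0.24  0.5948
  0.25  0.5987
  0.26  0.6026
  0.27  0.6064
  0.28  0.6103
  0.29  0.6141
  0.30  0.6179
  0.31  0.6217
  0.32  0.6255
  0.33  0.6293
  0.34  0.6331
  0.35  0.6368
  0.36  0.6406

σ√T = 0.24 × 0.4082 = 0.0980
d₁ = [ln(108/110) + (0.033 − 0.051 + 0.24²/2)·0.1667] / 0.0980 = [-0.0183 + 0.0018] / 0.0980 = -0.1689 → -0.17
d₂ = d₁ − σ√T = -0.1689 − 0.0980 = -0.2669 → -0.27
Pr(exercise) under Q = N(−d₂) = N(0.27) = 0.6064

0.6064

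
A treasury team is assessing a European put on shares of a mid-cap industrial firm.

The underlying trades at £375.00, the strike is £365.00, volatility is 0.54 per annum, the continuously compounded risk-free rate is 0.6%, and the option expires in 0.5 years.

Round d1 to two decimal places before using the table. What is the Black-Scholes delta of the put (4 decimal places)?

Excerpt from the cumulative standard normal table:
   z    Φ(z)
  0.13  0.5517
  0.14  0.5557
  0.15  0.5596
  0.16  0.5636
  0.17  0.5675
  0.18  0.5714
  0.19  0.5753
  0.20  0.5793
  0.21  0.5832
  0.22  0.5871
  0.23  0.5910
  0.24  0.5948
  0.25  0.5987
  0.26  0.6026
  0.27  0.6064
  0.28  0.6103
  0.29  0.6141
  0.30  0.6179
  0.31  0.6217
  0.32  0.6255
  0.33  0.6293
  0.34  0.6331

T = 0.5;  σ√T = 0.3818
d₁ = [ln(375/365) + (0.006 + 0.54²/2)·0.5] / 0.3818 = [0.0270 + 0.0759] / 0.3818 = 0.2696 ⇒ 0.27
N(d₁) = N(0.27) = 0.6064
Δ_put = N(d₁) − 1 = 0.6064 − 1 = -0.3936

-0.3936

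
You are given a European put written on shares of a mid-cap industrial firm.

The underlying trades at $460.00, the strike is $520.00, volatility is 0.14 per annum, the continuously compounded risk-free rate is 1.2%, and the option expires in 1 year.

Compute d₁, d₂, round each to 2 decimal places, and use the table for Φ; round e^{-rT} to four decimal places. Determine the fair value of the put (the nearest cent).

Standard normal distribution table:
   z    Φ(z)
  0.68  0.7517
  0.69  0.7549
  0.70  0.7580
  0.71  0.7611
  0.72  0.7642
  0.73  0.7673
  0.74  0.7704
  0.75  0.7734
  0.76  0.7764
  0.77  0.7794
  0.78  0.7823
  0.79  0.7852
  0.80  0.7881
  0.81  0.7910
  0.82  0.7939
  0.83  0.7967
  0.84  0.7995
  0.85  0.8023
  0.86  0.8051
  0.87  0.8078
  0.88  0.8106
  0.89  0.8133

$62.14

σ√T = 0.14 × 1.0000 = 0.1400
d₁ = [ln(460/520) + (0.012 + ½·0.14²)·1] / (σ√T) = (-0.1226 + 0.0218) / 0.1400 = -0.7200 ≈ -0.72
d₂ = -0.7200 − 0.1400 = -0.8600 ≈ -0.86
exp(−rT) = exp(−0.012·1) = 0.9881
P = 520·0.9881·N(0.86) − 460·N(0.72) = 520·0.9881·0.8051 − 460·0.7642 = 413.6700 − 351.5320 = 62.1380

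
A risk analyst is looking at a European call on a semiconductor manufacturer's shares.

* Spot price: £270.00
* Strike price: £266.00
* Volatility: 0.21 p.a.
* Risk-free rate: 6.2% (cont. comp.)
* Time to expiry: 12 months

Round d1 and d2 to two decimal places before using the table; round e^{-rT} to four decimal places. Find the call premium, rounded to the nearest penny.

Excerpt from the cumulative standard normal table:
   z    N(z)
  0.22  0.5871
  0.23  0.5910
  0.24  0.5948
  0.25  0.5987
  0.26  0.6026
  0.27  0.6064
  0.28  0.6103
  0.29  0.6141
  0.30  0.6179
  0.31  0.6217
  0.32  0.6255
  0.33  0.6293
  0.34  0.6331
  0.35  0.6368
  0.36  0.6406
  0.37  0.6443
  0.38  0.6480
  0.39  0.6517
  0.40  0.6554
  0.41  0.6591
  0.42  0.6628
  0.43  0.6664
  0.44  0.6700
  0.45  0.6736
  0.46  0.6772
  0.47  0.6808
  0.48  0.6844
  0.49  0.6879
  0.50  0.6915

£33.16

σ√T = 0.21·√1 = 0.2100
d₁ = [ln(270/266) + (0.062 + 0.21²/2)·1] / 0.2100 = [0.0149 + 0.0840] / 0.2100 = 0.4713 ⇒ 0.47
d₂ = d₁ − σ√T = 0.4713 − 0.2100 = 0.2613 ⇒ 0.26
exp(−rT) = exp(−0.062·1) = 0.9399
N(d₁) = N(0.47) = 0.6808;  N(d₂) = N(0.26) = 0.6026
C = 270·0.6808 − 266·0.9399·0.6026 = 183.8160 − 150.6581 = 33.1579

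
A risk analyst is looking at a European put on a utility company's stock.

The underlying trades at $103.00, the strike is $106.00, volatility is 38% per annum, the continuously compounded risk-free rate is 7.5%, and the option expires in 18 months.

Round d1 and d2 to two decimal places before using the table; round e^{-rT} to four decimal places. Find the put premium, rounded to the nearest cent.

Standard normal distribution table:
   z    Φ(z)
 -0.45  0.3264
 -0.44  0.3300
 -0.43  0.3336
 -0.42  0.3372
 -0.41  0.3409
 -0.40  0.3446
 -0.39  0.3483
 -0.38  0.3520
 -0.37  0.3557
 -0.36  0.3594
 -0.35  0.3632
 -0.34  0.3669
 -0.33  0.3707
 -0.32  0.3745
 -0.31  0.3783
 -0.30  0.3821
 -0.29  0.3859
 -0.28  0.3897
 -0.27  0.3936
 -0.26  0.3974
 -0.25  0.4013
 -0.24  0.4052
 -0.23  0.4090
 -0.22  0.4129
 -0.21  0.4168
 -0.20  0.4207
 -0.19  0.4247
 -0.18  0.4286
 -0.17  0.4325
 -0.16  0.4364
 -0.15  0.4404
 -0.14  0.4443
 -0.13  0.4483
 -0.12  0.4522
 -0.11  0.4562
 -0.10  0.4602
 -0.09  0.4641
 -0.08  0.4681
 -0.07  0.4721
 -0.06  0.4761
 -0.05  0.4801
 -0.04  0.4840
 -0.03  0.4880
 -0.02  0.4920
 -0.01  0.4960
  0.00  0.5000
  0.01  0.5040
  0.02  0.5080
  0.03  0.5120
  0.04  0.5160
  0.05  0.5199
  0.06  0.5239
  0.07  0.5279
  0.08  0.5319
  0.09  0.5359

σ√T = 0.38·√1.5 = 0.4654
d₁ = [ln(103/106) + (0.075 + 0.38²/2)·1.5] / 0.4654 = [-0.0287 + 0.2208] / 0.4654 = 0.4127 ≈ 0.41
d₂ = d₁ − σ√T = 0.4127 − 0.4654 = -0.0527 ≈ -0.05
exp(−rT) = exp(−0.075·1.5) = 0.8936
P = 106·0.8936·N(0.05) − 103·N(-0.41) = 106·0.8936·0.5199 − 103·0.3409 = 49.2458 − 35.1127 = 14.1331

$14.13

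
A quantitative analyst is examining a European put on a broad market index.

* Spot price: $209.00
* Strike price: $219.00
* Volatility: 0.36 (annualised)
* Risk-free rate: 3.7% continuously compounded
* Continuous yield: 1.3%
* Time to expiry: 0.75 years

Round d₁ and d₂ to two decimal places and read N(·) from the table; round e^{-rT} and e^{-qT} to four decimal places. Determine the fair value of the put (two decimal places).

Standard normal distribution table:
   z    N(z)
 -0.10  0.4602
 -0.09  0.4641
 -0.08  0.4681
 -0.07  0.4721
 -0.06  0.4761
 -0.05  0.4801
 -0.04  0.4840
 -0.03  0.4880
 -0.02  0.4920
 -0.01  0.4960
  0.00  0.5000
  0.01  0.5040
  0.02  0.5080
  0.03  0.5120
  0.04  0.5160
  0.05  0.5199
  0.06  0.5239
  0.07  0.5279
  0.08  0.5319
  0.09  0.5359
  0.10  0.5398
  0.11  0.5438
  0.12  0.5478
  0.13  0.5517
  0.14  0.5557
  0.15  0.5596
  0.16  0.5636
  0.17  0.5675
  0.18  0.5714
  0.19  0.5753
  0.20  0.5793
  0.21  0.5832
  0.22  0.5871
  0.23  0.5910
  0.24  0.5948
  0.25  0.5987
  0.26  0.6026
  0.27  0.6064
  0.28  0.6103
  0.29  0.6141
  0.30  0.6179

$28.98

σ√T = 0.36 × 0.8660 = 0.3118
d₁ = [ln(209/219) + (0.037 − 0.013 + 0.36²/2)·0.75] / 0.3118 = [-0.0467 + 0.0666] / 0.3118 = 0.0637 ≈ 0.06
d₂ = d₁ − σ√T = 0.0637 − 0.3118 = -0.2481 ≈ -0.25
exp(−qT) = exp(−0.013·0.75) = 0.9903;  exp(−rT) = exp(−0.037·0.75) = 0.9726
P = 219·0.9726·N(0.25) − 209·0.9903·N(-0.06) = 219·0.9726·0.5987 − 209·0.9903·0.4761 = 127.5227 − 98.5397 = 28.9830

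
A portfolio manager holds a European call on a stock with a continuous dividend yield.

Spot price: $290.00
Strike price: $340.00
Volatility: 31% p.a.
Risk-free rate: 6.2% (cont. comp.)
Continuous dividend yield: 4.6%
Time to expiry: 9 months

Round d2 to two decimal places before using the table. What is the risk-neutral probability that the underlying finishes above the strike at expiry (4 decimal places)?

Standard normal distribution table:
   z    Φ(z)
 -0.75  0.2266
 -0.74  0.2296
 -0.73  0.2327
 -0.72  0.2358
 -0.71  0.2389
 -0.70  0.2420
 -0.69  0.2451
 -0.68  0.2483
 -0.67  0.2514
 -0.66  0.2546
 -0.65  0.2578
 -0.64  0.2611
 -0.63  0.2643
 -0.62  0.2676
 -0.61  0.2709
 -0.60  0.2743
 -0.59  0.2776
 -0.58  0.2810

σ√T = 0.31·√0.75 = 0.2685
d₁ = [ln(290/340) + (0.062 − 0.046 + 0.31²/2)·0.75] / 0.2685 = [-0.1591 + 0.0480] / 0.2685 = -0.4136 → -0.41
d₂ = d₁ − σ√T = -0.4136 − 0.2685 = -0.6820 → -0.68
Risk-neutral Pr[S_T > K] = N(d₂) = N(-0.68) = 0.2483

0.2483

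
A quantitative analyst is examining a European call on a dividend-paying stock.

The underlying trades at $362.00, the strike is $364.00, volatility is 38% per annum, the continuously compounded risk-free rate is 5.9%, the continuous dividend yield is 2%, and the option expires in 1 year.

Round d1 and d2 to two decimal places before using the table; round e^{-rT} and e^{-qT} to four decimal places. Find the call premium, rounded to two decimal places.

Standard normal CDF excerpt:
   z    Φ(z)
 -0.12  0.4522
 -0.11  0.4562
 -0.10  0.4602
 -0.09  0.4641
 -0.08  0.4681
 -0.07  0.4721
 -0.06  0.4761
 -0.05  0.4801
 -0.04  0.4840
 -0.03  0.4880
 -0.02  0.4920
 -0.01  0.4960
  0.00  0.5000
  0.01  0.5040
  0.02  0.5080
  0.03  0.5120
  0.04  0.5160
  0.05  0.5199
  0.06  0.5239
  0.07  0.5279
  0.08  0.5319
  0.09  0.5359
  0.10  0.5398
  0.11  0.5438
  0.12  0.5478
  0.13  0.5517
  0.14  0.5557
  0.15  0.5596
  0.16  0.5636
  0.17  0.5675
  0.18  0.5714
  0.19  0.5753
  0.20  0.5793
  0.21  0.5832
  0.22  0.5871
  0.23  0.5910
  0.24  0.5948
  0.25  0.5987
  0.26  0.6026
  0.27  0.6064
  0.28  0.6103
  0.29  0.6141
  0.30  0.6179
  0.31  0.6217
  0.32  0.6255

$58.64

T = 1;  σ√T = 0.3800
d₁ = [ln(362/364) + (0.059 − 0.02 + 0.38²/2)·1] / 0.3800 = [-0.0055 + 0.1112] / 0.3800 = 0.2781 → 0.28
d₂ = d₁ − σ√T = 0.2781 − 0.3800 = -0.1019 → -0.10
e^(−qT) = e^(−0.02·1) = 0.9802;  e^(−rT) = e^(−0.059·1) = 0.9427
C = 362·0.9802·N(0.28) − 364·0.9427·N(-0.10) = 362·0.9802·0.6103 − 364·0.9427·0.4602 = 216.5542 − 157.9143 = 58.6399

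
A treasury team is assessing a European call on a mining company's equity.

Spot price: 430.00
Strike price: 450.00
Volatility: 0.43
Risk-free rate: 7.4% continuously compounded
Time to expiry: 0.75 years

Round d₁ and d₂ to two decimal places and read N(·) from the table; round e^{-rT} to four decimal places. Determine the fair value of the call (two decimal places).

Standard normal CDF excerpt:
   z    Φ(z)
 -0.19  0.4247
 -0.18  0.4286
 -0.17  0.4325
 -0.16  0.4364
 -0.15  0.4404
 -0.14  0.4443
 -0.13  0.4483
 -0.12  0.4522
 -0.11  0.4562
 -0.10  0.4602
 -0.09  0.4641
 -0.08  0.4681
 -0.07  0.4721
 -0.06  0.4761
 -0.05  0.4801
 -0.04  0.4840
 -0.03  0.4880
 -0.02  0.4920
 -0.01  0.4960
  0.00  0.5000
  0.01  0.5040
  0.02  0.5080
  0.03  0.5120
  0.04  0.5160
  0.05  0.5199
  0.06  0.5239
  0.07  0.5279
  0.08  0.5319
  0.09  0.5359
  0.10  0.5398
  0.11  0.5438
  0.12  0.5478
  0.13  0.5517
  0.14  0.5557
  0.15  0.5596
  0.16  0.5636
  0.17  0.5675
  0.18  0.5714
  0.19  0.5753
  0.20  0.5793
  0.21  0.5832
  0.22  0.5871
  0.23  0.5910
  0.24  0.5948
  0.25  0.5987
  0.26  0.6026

65.00

T = 0.75;  σ√T = 0.3724
d₁ = [ln(430/450) + (0.074 + 0.43²/2)·0.75] / 0.3724 = [-0.0455 + 0.1248] / 0.3724 = 0.2132 which rounds to 0.21
d₂ = d₁ − σ√T = 0.2132 − 0.3724 = -0.1592 which rounds to -0.16
e^(−rT) = e^(−0.074·0.75) = 0.9460
N(d₁) = N(0.21) = 0.5832;  N(d₂) = N(-0.16) = 0.4364
C = 430·0.5832 − 450·0.9460·0.4364 = 250.7760 − 185.7755 = 65.0005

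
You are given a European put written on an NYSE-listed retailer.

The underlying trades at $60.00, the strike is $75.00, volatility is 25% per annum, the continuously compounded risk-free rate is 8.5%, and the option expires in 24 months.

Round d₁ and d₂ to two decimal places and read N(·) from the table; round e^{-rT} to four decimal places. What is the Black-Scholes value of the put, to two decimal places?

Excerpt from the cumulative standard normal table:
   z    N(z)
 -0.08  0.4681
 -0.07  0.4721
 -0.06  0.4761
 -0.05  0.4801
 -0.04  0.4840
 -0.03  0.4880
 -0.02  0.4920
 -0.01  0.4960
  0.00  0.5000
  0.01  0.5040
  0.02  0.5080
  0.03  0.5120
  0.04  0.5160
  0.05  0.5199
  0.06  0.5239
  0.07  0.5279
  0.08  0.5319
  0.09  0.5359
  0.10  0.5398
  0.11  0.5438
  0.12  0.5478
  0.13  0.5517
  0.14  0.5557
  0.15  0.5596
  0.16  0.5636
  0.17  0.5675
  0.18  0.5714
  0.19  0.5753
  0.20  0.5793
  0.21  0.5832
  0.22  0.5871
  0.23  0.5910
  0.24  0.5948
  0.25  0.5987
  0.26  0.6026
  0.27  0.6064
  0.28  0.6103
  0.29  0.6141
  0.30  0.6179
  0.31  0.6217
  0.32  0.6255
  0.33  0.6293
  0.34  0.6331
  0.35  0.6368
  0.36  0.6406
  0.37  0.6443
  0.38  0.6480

$10.54

σ√T = 0.25 × 1.4142 = 0.3536
d₁ = [ln(60/75) + (0.085 + ½·0.25²)·2] / (σ√T) = (-0.2231 + 0.2325) / 0.3536 = 0.0265 → 0.03
d₂ = 0.0265 − 0.3536 = -0.3271 → -0.33
exp(−rT) = exp(−0.085·2) = 0.8437
P = 75·0.8437·N(0.33) − 60·N(-0.03) = 75·0.8437·0.6293 − 60·0.4880 = 39.8205 − 29.2800 = 10.5405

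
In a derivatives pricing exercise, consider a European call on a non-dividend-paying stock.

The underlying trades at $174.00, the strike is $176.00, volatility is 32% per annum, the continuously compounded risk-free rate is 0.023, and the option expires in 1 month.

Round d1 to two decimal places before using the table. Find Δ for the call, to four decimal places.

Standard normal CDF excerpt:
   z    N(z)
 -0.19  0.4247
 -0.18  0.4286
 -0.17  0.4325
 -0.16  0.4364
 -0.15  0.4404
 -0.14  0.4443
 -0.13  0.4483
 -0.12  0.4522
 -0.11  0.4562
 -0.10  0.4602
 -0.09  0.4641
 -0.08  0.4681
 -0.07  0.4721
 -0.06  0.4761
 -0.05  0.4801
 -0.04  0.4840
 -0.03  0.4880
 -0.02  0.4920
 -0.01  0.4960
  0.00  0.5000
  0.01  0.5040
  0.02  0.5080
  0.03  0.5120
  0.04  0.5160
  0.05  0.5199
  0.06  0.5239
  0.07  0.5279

0.4761

σ√T = 0.32·√0.08333 = 0.0924
ln(S/K) + (r + σ²/2)T = ln(174/176) + (0.023 + 0.32²/2)·0.08333 = -0.0114 + 0.0062 = -0.0052
d₁ = -0.0052 / 0.0924 = -0.0568 ≈ -0.06
N(d₁) = N(-0.06) = 0.4761
Δ_call = N(d₁) = 0.4761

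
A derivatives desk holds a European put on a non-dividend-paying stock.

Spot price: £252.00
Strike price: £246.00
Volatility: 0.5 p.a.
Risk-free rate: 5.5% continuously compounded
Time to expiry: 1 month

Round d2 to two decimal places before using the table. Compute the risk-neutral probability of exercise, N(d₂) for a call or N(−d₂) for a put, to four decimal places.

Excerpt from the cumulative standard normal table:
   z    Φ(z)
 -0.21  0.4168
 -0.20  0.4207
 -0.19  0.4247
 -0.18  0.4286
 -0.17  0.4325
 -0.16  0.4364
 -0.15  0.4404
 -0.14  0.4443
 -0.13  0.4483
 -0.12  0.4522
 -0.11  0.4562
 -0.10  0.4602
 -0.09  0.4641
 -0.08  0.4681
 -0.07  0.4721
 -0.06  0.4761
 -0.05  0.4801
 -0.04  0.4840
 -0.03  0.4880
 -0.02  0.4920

0.4483

T = 0.08333;  σ√T = 0.1443
d₁ = [ln(252/246) + (0.055 + ½·0.5²)·0.08333] / (σ√T) = (0.0241 + 0.0150) / 0.1443 = 0.2709 which rounds to 0.27
d₂ = 0.2709 − 0.1443 = 0.1265 which rounds to 0.13
Risk-neutral Pr[S_T < K] = N(−d₂) = N(-0.13) = 0.4483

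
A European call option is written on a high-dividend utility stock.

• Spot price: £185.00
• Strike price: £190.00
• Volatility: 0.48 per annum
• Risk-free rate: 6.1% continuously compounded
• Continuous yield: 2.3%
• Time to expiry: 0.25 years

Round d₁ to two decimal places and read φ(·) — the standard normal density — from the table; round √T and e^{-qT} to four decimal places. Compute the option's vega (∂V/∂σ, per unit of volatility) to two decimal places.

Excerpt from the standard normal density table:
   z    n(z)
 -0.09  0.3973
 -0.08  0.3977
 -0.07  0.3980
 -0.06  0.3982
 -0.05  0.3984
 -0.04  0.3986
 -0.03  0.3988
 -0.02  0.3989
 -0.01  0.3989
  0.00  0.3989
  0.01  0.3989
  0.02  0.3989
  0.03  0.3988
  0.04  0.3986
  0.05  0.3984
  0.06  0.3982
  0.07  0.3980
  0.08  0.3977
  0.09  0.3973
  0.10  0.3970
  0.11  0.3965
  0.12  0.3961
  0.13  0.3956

T = 0.25;  σ√T = 0.2400
d₁ = [ln(185/190) + (0.061 − 0.023 + 0.48²/2)·0.25] / 0.2400 = [-0.0267 + 0.0383] / 0.2400 = 0.0485 ⇒ 0.05
√T = √0.25 = 0.5000
φ(d₁) = φ(0.05) = 0.3984
exp(−qT) = exp(−0.023·0.25) = 0.9943
vega = S·exp(−qT)·φ(d₁)·√T = 185·0.9943·0.3984·0.5000 = 36.6419

36.64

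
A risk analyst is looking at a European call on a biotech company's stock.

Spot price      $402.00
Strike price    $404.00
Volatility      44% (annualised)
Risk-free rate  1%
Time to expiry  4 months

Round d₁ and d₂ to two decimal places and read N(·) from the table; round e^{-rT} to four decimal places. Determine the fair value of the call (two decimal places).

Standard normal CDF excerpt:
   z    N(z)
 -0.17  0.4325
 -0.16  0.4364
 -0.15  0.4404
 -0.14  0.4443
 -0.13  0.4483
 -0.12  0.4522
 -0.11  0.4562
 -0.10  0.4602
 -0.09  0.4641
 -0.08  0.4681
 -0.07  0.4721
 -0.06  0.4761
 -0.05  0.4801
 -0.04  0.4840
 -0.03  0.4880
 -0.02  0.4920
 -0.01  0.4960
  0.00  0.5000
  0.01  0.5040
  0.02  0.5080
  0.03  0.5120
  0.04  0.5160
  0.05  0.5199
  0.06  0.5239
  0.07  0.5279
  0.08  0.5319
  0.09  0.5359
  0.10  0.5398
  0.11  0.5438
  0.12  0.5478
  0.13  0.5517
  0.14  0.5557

$39.70

σ√T = 0.44 × 0.5774 = 0.2540
d₁ = [ln(402/404) + (0.01 + ½·0.44²)·0.3333] / (σ√T) = (-0.0050 + 0.0356) / 0.2540 = 0.1206 which rounds to 0.12
d₂ = 0.1206 − 0.2540 = -0.1334 which rounds to -0.13
e^(−rT) = e^(−0.01·0.3333) = 0.9967
N(d₁) = N(0.12) = 0.5478;  N(d₂) = N(-0.13) = 0.4483
C = 402·0.5478 − 404·0.9967·0.4483 = 220.2156 − 180.5155 = 39.7001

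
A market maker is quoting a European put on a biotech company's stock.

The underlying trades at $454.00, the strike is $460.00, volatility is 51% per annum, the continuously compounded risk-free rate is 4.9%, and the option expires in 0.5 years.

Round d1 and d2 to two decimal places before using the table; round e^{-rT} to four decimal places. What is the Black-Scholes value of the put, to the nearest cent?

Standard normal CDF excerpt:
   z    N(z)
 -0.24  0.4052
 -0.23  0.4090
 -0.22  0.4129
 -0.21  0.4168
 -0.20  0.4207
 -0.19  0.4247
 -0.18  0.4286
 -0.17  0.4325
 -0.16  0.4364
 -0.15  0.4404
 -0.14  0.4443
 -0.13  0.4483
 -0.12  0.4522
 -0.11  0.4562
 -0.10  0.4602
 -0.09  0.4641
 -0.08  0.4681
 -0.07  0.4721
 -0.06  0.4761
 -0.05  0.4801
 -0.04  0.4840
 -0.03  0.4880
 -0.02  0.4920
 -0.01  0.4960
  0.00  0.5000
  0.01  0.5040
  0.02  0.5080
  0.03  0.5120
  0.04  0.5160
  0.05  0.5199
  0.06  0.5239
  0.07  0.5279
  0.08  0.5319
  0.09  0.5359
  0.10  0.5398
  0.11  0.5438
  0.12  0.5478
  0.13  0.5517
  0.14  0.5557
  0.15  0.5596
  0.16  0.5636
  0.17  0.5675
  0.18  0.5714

σ√T = 0.51·√0.5 = 0.3606
ln(S/K) + (r + σ²/2)T = ln(454/460) + (0.049 + 0.51²/2)·0.5 = -0.0131 + 0.0895 = 0.0764
d₁ = 0.0764 / 0.3606 = 0.2118 ≈ 0.21
d₂ = d₁ − σ√T = 0.2118 − 0.3606 = -0.1488 ≈ -0.15
exp(−rT) = exp(−0.049·0.5) = 0.9758
N(−d₂) = N(0.15) = 0.5596;  N(−d₁) = N(-0.21) = 0.4168
P = 460·0.9758·0.5596 − 454·0.4168 = 251.1865 − 189.2272 = 61.9593

$61.96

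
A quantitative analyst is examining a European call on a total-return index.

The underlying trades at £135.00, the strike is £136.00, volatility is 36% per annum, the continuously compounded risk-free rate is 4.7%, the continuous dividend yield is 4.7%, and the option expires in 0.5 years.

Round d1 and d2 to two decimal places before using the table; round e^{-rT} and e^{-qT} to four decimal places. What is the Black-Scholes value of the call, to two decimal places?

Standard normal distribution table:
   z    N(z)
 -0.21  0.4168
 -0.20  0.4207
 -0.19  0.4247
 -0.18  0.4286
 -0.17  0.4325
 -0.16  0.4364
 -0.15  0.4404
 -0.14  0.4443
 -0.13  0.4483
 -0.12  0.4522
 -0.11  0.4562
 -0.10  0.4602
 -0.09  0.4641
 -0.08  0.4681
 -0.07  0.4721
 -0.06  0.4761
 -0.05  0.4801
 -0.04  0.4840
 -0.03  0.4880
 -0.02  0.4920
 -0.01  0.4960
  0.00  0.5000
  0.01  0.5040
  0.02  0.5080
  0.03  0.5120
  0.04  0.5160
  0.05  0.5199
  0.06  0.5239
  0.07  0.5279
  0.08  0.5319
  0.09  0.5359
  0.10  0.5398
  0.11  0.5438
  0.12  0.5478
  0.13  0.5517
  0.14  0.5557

£13.21

σ√T = 0.36 × 0.7071 = 0.2546
d₁ = [ln(135/136) + (0.047 − 0.047 + 0.36²/2)·0.5] / 0.2546 = [-0.0074 + 0.0324] / 0.2546 = 0.0983 → 0.10
d₂ = d₁ − σ√T = 0.0983 − 0.2546 = -0.1563 → -0.16
exp(−qT) = exp(−0.047·0.5) = 0.9768;  exp(−rT) = exp(−0.047·0.5) = 0.9768
C = 135·0.9768·N(0.10) − 136·0.9768·N(-0.16) = 135·0.9768·0.5398 − 136·0.9768·0.4364 = 71.1823 − 57.9735 = 13.2089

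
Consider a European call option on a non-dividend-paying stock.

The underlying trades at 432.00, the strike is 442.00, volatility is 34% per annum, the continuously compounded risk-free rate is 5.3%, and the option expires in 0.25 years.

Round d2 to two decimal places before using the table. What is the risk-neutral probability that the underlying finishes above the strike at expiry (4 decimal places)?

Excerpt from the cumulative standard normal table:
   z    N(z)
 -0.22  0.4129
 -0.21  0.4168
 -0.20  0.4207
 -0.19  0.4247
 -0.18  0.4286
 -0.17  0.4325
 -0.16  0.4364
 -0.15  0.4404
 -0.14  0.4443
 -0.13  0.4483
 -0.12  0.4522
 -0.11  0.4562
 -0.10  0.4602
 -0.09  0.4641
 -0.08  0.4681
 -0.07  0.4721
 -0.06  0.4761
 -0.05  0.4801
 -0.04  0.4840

0.4443

σ√T = 0.34 × 0.5000 = 0.1700
ln(S/K) + (r + σ²/2)T = ln(432/442) + (0.053 + 0.34²/2)·0.25 = -0.0229 + 0.0277 = 0.0048
d₁ = 0.0048 / 0.1700 = 0.0283 ⇒ 0.03
d₂ = d₁ − σ√T = 0.0283 − 0.1700 = -0.1417 ⇒ -0.14
Risk-neutral Pr[S_T > K] = N(d₂) = N(-0.14) = 0.4443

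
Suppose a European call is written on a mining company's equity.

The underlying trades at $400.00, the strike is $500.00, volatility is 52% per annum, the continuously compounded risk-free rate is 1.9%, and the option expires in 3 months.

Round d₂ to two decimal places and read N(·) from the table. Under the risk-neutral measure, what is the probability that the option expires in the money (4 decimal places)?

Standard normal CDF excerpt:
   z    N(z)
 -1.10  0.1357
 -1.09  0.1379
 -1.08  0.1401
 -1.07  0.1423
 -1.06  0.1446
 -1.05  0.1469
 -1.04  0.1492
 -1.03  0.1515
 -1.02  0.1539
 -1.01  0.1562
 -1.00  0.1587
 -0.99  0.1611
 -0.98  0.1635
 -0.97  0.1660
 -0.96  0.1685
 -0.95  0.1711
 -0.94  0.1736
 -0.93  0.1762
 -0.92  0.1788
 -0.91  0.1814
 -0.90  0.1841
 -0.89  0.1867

T = 0.25;  σ√T = 0.2600
d₁ = [ln(400/500) + (0.019 + ½·0.52²)·0.25] / (σ√T) = (-0.2231 + 0.0386) / 0.2600 = -0.7100 ≈ -0.71
d₂ = -0.7100 − 0.2600 = -0.9700 ≈ -0.97
Pr(exercise) under Q = N(d₂) = 0.1660

0.1660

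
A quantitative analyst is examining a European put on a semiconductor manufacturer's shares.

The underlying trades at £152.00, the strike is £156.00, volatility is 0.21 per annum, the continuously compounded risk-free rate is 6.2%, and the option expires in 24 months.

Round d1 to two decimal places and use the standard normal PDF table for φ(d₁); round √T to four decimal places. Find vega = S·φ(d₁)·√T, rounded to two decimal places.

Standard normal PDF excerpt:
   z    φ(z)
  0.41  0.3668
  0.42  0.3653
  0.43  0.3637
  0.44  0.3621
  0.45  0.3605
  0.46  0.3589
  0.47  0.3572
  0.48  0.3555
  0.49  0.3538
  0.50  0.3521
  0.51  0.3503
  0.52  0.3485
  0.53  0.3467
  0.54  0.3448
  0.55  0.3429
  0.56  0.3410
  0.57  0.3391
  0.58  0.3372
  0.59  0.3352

σ√T = 0.21 × 1.4142 = 0.2970
d₁ = [ln(152/156) + (0.062 + 0.21²/2)·2] / 0.2970 = [-0.0260 + 0.1681] / 0.2970 = 0.4786 which rounds to 0.48
√T = √2 = 1.4142
φ(d₁) = φ(0.48) = 0.3555
vega = S·φ(d₁)·√T = 152·0.3555·1.4142 = 76.4177
(Vega is the same for a European call and put with the same parameters.)

76.42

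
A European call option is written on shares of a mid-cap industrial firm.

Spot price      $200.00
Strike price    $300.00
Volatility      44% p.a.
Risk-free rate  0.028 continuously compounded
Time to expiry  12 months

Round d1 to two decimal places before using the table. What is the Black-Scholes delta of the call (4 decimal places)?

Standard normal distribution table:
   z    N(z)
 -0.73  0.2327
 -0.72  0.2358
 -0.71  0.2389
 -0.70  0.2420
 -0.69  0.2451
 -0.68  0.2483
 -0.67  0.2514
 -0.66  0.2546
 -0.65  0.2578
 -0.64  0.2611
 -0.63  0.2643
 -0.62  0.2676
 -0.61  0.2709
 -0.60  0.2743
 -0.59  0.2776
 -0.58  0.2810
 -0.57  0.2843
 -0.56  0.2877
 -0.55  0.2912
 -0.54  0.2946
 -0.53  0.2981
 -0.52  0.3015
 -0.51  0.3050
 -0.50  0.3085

σ√T = 0.44·√1 = 0.4400
d₁ = [ln(200/300) + (0.028 + 0.44²/2)·1] / 0.4400 = [-0.4055 + 0.1248] / 0.4400 = -0.6379 which rounds to -0.64
N(d₁) = N(-0.64) = 0.2611
Δ_call = N(d₁) = 0.2611

0.2611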